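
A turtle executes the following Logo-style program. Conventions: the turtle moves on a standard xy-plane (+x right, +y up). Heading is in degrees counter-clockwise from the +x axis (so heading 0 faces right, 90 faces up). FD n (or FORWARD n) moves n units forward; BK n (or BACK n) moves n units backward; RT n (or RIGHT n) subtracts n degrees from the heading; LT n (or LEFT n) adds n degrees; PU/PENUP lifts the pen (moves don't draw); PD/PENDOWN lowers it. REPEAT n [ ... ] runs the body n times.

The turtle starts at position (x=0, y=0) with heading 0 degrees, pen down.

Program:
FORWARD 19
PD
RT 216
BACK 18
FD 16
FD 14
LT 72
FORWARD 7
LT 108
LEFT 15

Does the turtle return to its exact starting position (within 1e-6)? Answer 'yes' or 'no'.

Answer: no

Derivation:
Executing turtle program step by step:
Start: pos=(0,0), heading=0, pen down
FD 19: (0,0) -> (19,0) [heading=0, draw]
PD: pen down
RT 216: heading 0 -> 144
BK 18: (19,0) -> (33.562,-10.58) [heading=144, draw]
FD 16: (33.562,-10.58) -> (20.618,-1.176) [heading=144, draw]
FD 14: (20.618,-1.176) -> (9.292,7.053) [heading=144, draw]
LT 72: heading 144 -> 216
FD 7: (9.292,7.053) -> (3.629,2.939) [heading=216, draw]
LT 108: heading 216 -> 324
LT 15: heading 324 -> 339
Final: pos=(3.629,2.939), heading=339, 5 segment(s) drawn

Start position: (0, 0)
Final position: (3.629, 2.939)
Distance = 4.67; >= 1e-6 -> NOT closed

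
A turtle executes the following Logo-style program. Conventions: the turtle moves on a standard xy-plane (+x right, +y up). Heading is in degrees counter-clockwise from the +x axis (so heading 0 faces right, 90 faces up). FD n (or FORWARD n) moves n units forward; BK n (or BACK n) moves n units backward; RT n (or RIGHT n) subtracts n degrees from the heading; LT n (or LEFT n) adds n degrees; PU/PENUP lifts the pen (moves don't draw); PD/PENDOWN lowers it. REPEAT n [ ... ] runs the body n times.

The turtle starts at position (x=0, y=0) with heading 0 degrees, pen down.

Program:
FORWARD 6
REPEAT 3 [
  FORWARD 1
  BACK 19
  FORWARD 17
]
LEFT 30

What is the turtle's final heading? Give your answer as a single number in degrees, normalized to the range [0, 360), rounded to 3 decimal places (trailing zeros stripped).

Executing turtle program step by step:
Start: pos=(0,0), heading=0, pen down
FD 6: (0,0) -> (6,0) [heading=0, draw]
REPEAT 3 [
  -- iteration 1/3 --
  FD 1: (6,0) -> (7,0) [heading=0, draw]
  BK 19: (7,0) -> (-12,0) [heading=0, draw]
  FD 17: (-12,0) -> (5,0) [heading=0, draw]
  -- iteration 2/3 --
  FD 1: (5,0) -> (6,0) [heading=0, draw]
  BK 19: (6,0) -> (-13,0) [heading=0, draw]
  FD 17: (-13,0) -> (4,0) [heading=0, draw]
  -- iteration 3/3 --
  FD 1: (4,0) -> (5,0) [heading=0, draw]
  BK 19: (5,0) -> (-14,0) [heading=0, draw]
  FD 17: (-14,0) -> (3,0) [heading=0, draw]
]
LT 30: heading 0 -> 30
Final: pos=(3,0), heading=30, 10 segment(s) drawn

Answer: 30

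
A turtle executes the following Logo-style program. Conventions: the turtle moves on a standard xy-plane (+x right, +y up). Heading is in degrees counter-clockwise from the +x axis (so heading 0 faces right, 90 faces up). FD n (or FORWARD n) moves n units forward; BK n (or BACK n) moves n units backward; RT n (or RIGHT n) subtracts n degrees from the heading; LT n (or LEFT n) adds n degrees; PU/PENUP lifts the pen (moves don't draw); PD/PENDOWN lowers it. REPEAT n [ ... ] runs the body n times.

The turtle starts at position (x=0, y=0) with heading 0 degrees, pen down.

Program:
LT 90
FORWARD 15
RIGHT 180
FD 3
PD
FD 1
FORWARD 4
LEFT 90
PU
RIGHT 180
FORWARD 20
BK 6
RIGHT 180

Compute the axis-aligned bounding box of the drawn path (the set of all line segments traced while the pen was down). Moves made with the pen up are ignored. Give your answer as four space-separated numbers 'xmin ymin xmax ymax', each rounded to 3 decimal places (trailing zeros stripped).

Executing turtle program step by step:
Start: pos=(0,0), heading=0, pen down
LT 90: heading 0 -> 90
FD 15: (0,0) -> (0,15) [heading=90, draw]
RT 180: heading 90 -> 270
FD 3: (0,15) -> (0,12) [heading=270, draw]
PD: pen down
FD 1: (0,12) -> (0,11) [heading=270, draw]
FD 4: (0,11) -> (0,7) [heading=270, draw]
LT 90: heading 270 -> 0
PU: pen up
RT 180: heading 0 -> 180
FD 20: (0,7) -> (-20,7) [heading=180, move]
BK 6: (-20,7) -> (-14,7) [heading=180, move]
RT 180: heading 180 -> 0
Final: pos=(-14,7), heading=0, 4 segment(s) drawn

Segment endpoints: x in {0, 0, 0, 0, 0}, y in {0, 7, 11, 12, 15}
xmin=0, ymin=0, xmax=0, ymax=15

Answer: 0 0 0 15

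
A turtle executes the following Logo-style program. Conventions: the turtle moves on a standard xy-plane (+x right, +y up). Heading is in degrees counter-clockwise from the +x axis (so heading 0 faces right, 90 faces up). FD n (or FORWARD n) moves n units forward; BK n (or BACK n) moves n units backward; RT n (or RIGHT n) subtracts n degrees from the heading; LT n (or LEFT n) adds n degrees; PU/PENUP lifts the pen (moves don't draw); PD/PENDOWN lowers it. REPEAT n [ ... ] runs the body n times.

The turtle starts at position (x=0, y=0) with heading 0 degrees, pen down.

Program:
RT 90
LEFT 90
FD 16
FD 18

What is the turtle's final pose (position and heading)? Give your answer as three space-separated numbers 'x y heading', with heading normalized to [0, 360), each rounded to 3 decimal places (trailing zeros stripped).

Answer: 34 0 0

Derivation:
Executing turtle program step by step:
Start: pos=(0,0), heading=0, pen down
RT 90: heading 0 -> 270
LT 90: heading 270 -> 0
FD 16: (0,0) -> (16,0) [heading=0, draw]
FD 18: (16,0) -> (34,0) [heading=0, draw]
Final: pos=(34,0), heading=0, 2 segment(s) drawn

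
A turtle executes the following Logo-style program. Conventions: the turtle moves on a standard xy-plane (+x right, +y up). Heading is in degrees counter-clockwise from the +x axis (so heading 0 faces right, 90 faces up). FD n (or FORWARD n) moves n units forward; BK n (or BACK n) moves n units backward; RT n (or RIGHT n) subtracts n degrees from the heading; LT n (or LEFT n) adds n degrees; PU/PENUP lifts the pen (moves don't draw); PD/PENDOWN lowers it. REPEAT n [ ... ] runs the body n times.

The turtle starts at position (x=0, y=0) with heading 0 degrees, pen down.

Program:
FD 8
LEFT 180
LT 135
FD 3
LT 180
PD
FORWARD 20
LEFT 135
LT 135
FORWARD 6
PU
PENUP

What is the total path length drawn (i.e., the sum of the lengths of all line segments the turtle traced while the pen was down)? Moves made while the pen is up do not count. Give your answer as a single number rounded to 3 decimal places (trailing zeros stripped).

Executing turtle program step by step:
Start: pos=(0,0), heading=0, pen down
FD 8: (0,0) -> (8,0) [heading=0, draw]
LT 180: heading 0 -> 180
LT 135: heading 180 -> 315
FD 3: (8,0) -> (10.121,-2.121) [heading=315, draw]
LT 180: heading 315 -> 135
PD: pen down
FD 20: (10.121,-2.121) -> (-4.021,12.021) [heading=135, draw]
LT 135: heading 135 -> 270
LT 135: heading 270 -> 45
FD 6: (-4.021,12.021) -> (0.222,16.263) [heading=45, draw]
PU: pen up
PU: pen up
Final: pos=(0.222,16.263), heading=45, 4 segment(s) drawn

Segment lengths:
  seg 1: (0,0) -> (8,0), length = 8
  seg 2: (8,0) -> (10.121,-2.121), length = 3
  seg 3: (10.121,-2.121) -> (-4.021,12.021), length = 20
  seg 4: (-4.021,12.021) -> (0.222,16.263), length = 6
Total = 37

Answer: 37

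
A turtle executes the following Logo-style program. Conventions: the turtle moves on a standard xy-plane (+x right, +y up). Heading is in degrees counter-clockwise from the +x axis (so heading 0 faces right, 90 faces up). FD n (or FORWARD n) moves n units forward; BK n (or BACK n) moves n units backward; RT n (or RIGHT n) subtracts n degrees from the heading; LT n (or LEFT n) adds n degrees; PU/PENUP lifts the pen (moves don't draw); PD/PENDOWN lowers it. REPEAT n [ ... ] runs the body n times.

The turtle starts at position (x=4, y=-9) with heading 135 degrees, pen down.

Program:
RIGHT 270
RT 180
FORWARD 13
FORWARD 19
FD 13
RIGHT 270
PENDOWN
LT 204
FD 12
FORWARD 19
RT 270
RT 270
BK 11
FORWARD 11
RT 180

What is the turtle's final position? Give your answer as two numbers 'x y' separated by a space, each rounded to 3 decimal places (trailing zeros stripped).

Answer: 64.761 11.71

Derivation:
Executing turtle program step by step:
Start: pos=(4,-9), heading=135, pen down
RT 270: heading 135 -> 225
RT 180: heading 225 -> 45
FD 13: (4,-9) -> (13.192,0.192) [heading=45, draw]
FD 19: (13.192,0.192) -> (26.627,13.627) [heading=45, draw]
FD 13: (26.627,13.627) -> (35.82,22.82) [heading=45, draw]
RT 270: heading 45 -> 135
PD: pen down
LT 204: heading 135 -> 339
FD 12: (35.82,22.82) -> (47.023,18.519) [heading=339, draw]
FD 19: (47.023,18.519) -> (64.761,11.71) [heading=339, draw]
RT 270: heading 339 -> 69
RT 270: heading 69 -> 159
BK 11: (64.761,11.71) -> (75.03,7.768) [heading=159, draw]
FD 11: (75.03,7.768) -> (64.761,11.71) [heading=159, draw]
RT 180: heading 159 -> 339
Final: pos=(64.761,11.71), heading=339, 7 segment(s) drawn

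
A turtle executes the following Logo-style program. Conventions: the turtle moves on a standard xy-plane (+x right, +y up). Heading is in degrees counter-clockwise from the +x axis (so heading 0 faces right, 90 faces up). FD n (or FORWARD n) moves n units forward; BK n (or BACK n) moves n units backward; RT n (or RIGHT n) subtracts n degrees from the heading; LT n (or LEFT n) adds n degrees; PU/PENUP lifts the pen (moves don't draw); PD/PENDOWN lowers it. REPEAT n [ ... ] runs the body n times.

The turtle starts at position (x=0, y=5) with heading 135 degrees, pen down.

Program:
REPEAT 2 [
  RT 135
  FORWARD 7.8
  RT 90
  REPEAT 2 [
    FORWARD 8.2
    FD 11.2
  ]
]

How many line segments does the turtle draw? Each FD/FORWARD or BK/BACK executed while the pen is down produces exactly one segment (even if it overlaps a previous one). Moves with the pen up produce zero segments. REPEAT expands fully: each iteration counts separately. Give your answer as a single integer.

Answer: 10

Derivation:
Executing turtle program step by step:
Start: pos=(0,5), heading=135, pen down
REPEAT 2 [
  -- iteration 1/2 --
  RT 135: heading 135 -> 0
  FD 7.8: (0,5) -> (7.8,5) [heading=0, draw]
  RT 90: heading 0 -> 270
  REPEAT 2 [
    -- iteration 1/2 --
    FD 8.2: (7.8,5) -> (7.8,-3.2) [heading=270, draw]
    FD 11.2: (7.8,-3.2) -> (7.8,-14.4) [heading=270, draw]
    -- iteration 2/2 --
    FD 8.2: (7.8,-14.4) -> (7.8,-22.6) [heading=270, draw]
    FD 11.2: (7.8,-22.6) -> (7.8,-33.8) [heading=270, draw]
  ]
  -- iteration 2/2 --
  RT 135: heading 270 -> 135
  FD 7.8: (7.8,-33.8) -> (2.285,-28.285) [heading=135, draw]
  RT 90: heading 135 -> 45
  REPEAT 2 [
    -- iteration 1/2 --
    FD 8.2: (2.285,-28.285) -> (8.083,-22.486) [heading=45, draw]
    FD 11.2: (8.083,-22.486) -> (16.002,-14.567) [heading=45, draw]
    -- iteration 2/2 --
    FD 8.2: (16.002,-14.567) -> (21.801,-8.768) [heading=45, draw]
    FD 11.2: (21.801,-8.768) -> (29.72,-0.849) [heading=45, draw]
  ]
]
Final: pos=(29.72,-0.849), heading=45, 10 segment(s) drawn
Segments drawn: 10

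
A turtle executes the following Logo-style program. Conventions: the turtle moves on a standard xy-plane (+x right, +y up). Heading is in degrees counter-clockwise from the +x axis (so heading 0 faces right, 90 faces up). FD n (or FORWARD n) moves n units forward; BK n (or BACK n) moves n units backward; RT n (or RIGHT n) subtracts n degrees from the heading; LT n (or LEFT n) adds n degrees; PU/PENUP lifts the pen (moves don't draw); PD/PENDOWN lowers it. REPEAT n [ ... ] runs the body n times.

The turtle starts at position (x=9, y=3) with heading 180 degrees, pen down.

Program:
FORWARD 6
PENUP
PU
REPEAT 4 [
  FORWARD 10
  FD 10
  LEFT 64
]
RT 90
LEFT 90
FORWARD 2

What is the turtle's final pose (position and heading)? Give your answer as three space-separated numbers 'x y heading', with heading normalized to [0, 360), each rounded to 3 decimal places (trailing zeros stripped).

Executing turtle program step by step:
Start: pos=(9,3), heading=180, pen down
FD 6: (9,3) -> (3,3) [heading=180, draw]
PU: pen up
PU: pen up
REPEAT 4 [
  -- iteration 1/4 --
  FD 10: (3,3) -> (-7,3) [heading=180, move]
  FD 10: (-7,3) -> (-17,3) [heading=180, move]
  LT 64: heading 180 -> 244
  -- iteration 2/4 --
  FD 10: (-17,3) -> (-21.384,-5.988) [heading=244, move]
  FD 10: (-21.384,-5.988) -> (-25.767,-14.976) [heading=244, move]
  LT 64: heading 244 -> 308
  -- iteration 3/4 --
  FD 10: (-25.767,-14.976) -> (-19.611,-22.856) [heading=308, move]
  FD 10: (-19.611,-22.856) -> (-13.454,-30.736) [heading=308, move]
  LT 64: heading 308 -> 12
  -- iteration 4/4 --
  FD 10: (-13.454,-30.736) -> (-3.673,-28.657) [heading=12, move]
  FD 10: (-3.673,-28.657) -> (6.109,-26.578) [heading=12, move]
  LT 64: heading 12 -> 76
]
RT 90: heading 76 -> 346
LT 90: heading 346 -> 76
FD 2: (6.109,-26.578) -> (6.593,-24.637) [heading=76, move]
Final: pos=(6.593,-24.637), heading=76, 1 segment(s) drawn

Answer: 6.593 -24.637 76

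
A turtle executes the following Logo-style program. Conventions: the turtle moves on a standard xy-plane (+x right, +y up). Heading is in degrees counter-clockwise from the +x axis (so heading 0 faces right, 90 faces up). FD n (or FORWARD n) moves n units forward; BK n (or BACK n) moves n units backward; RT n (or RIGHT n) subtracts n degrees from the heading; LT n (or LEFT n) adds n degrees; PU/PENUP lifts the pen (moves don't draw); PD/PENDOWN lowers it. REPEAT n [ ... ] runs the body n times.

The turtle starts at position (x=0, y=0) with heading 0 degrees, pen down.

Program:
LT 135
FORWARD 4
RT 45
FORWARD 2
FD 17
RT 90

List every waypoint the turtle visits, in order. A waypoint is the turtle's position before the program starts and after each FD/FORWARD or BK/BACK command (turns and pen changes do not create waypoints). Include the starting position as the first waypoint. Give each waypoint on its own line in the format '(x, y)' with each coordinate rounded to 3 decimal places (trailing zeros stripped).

Executing turtle program step by step:
Start: pos=(0,0), heading=0, pen down
LT 135: heading 0 -> 135
FD 4: (0,0) -> (-2.828,2.828) [heading=135, draw]
RT 45: heading 135 -> 90
FD 2: (-2.828,2.828) -> (-2.828,4.828) [heading=90, draw]
FD 17: (-2.828,4.828) -> (-2.828,21.828) [heading=90, draw]
RT 90: heading 90 -> 0
Final: pos=(-2.828,21.828), heading=0, 3 segment(s) drawn
Waypoints (4 total):
(0, 0)
(-2.828, 2.828)
(-2.828, 4.828)
(-2.828, 21.828)

Answer: (0, 0)
(-2.828, 2.828)
(-2.828, 4.828)
(-2.828, 21.828)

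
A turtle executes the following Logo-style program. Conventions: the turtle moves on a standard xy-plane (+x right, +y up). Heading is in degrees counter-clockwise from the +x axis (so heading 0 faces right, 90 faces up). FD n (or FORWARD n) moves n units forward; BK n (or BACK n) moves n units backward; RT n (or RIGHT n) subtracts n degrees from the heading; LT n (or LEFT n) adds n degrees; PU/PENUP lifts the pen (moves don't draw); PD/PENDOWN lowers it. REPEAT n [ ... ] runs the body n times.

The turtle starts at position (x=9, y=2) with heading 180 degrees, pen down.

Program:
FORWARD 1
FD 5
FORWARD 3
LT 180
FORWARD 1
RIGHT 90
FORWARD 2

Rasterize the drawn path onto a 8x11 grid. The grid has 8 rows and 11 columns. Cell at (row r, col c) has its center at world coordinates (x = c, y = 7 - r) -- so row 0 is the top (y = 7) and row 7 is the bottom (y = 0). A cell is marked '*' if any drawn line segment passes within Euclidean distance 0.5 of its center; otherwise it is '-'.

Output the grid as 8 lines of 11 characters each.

Segment 0: (9,2) -> (8,2)
Segment 1: (8,2) -> (3,2)
Segment 2: (3,2) -> (0,2)
Segment 3: (0,2) -> (1,2)
Segment 4: (1,2) -> (1,0)

Answer: -----------
-----------
-----------
-----------
-----------
**********-
-*---------
-*---------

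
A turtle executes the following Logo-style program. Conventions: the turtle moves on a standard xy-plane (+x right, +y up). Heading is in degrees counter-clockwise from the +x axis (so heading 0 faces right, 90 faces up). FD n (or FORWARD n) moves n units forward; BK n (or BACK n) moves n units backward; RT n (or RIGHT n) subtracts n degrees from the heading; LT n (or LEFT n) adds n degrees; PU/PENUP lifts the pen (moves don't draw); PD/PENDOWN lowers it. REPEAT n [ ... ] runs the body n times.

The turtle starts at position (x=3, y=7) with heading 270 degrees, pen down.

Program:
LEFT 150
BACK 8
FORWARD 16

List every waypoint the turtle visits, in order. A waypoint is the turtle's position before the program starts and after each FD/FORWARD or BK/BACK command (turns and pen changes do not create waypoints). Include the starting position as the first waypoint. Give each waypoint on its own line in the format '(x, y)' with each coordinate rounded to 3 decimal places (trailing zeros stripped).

Answer: (3, 7)
(-1, 0.072)
(7, 13.928)

Derivation:
Executing turtle program step by step:
Start: pos=(3,7), heading=270, pen down
LT 150: heading 270 -> 60
BK 8: (3,7) -> (-1,0.072) [heading=60, draw]
FD 16: (-1,0.072) -> (7,13.928) [heading=60, draw]
Final: pos=(7,13.928), heading=60, 2 segment(s) drawn
Waypoints (3 total):
(3, 7)
(-1, 0.072)
(7, 13.928)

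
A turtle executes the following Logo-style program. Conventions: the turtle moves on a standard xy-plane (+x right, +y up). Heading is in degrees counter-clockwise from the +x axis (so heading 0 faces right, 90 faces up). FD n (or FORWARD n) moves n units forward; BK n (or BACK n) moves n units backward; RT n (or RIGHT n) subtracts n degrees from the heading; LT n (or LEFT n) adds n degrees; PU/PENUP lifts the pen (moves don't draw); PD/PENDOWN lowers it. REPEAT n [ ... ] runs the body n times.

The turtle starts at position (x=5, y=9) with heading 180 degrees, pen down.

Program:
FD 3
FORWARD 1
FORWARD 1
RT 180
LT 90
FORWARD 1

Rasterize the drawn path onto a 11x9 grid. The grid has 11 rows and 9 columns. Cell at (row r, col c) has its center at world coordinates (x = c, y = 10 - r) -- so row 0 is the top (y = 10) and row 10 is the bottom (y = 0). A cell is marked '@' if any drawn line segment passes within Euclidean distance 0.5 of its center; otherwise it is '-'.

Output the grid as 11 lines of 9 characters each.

Answer: @--------
@@@@@@---
---------
---------
---------
---------
---------
---------
---------
---------
---------

Derivation:
Segment 0: (5,9) -> (2,9)
Segment 1: (2,9) -> (1,9)
Segment 2: (1,9) -> (0,9)
Segment 3: (0,9) -> (0,10)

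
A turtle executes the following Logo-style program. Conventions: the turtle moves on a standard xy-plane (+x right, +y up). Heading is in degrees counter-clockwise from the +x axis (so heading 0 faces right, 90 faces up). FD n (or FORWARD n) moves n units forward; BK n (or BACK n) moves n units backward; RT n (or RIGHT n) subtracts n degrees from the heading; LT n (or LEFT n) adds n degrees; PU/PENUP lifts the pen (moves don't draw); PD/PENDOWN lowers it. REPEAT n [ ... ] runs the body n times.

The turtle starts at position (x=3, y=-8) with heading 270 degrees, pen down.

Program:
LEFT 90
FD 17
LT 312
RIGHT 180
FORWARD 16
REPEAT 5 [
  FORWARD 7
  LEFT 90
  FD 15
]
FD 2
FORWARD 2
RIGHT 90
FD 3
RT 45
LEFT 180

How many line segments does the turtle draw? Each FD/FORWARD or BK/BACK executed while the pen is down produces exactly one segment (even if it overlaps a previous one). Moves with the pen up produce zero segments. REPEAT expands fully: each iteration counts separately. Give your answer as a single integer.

Executing turtle program step by step:
Start: pos=(3,-8), heading=270, pen down
LT 90: heading 270 -> 0
FD 17: (3,-8) -> (20,-8) [heading=0, draw]
LT 312: heading 0 -> 312
RT 180: heading 312 -> 132
FD 16: (20,-8) -> (9.294,3.89) [heading=132, draw]
REPEAT 5 [
  -- iteration 1/5 --
  FD 7: (9.294,3.89) -> (4.61,9.092) [heading=132, draw]
  LT 90: heading 132 -> 222
  FD 15: (4.61,9.092) -> (-6.537,-0.945) [heading=222, draw]
  -- iteration 2/5 --
  FD 7: (-6.537,-0.945) -> (-11.739,-5.629) [heading=222, draw]
  LT 90: heading 222 -> 312
  FD 15: (-11.739,-5.629) -> (-1.702,-16.776) [heading=312, draw]
  -- iteration 3/5 --
  FD 7: (-1.702,-16.776) -> (2.982,-21.978) [heading=312, draw]
  LT 90: heading 312 -> 42
  FD 15: (2.982,-21.978) -> (14.129,-11.941) [heading=42, draw]
  -- iteration 4/5 --
  FD 7: (14.129,-11.941) -> (19.331,-7.257) [heading=42, draw]
  LT 90: heading 42 -> 132
  FD 15: (19.331,-7.257) -> (9.294,3.89) [heading=132, draw]
  -- iteration 5/5 --
  FD 7: (9.294,3.89) -> (4.61,9.092) [heading=132, draw]
  LT 90: heading 132 -> 222
  FD 15: (4.61,9.092) -> (-6.537,-0.945) [heading=222, draw]
]
FD 2: (-6.537,-0.945) -> (-8.023,-2.283) [heading=222, draw]
FD 2: (-8.023,-2.283) -> (-9.51,-3.621) [heading=222, draw]
RT 90: heading 222 -> 132
FD 3: (-9.51,-3.621) -> (-11.517,-1.392) [heading=132, draw]
RT 45: heading 132 -> 87
LT 180: heading 87 -> 267
Final: pos=(-11.517,-1.392), heading=267, 15 segment(s) drawn
Segments drawn: 15

Answer: 15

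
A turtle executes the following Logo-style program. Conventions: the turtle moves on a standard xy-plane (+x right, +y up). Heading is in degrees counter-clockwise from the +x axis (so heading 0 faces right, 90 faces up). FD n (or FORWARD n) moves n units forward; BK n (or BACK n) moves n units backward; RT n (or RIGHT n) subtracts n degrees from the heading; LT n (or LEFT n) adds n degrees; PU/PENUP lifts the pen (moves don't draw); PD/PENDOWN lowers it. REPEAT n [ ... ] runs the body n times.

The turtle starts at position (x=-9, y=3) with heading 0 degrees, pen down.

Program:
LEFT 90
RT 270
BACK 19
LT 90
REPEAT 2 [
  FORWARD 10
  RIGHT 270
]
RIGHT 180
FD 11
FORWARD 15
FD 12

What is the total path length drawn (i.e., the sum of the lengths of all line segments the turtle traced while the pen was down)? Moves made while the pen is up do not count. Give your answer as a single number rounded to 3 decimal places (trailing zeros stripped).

Executing turtle program step by step:
Start: pos=(-9,3), heading=0, pen down
LT 90: heading 0 -> 90
RT 270: heading 90 -> 180
BK 19: (-9,3) -> (10,3) [heading=180, draw]
LT 90: heading 180 -> 270
REPEAT 2 [
  -- iteration 1/2 --
  FD 10: (10,3) -> (10,-7) [heading=270, draw]
  RT 270: heading 270 -> 0
  -- iteration 2/2 --
  FD 10: (10,-7) -> (20,-7) [heading=0, draw]
  RT 270: heading 0 -> 90
]
RT 180: heading 90 -> 270
FD 11: (20,-7) -> (20,-18) [heading=270, draw]
FD 15: (20,-18) -> (20,-33) [heading=270, draw]
FD 12: (20,-33) -> (20,-45) [heading=270, draw]
Final: pos=(20,-45), heading=270, 6 segment(s) drawn

Segment lengths:
  seg 1: (-9,3) -> (10,3), length = 19
  seg 2: (10,3) -> (10,-7), length = 10
  seg 3: (10,-7) -> (20,-7), length = 10
  seg 4: (20,-7) -> (20,-18), length = 11
  seg 5: (20,-18) -> (20,-33), length = 15
  seg 6: (20,-33) -> (20,-45), length = 12
Total = 77

Answer: 77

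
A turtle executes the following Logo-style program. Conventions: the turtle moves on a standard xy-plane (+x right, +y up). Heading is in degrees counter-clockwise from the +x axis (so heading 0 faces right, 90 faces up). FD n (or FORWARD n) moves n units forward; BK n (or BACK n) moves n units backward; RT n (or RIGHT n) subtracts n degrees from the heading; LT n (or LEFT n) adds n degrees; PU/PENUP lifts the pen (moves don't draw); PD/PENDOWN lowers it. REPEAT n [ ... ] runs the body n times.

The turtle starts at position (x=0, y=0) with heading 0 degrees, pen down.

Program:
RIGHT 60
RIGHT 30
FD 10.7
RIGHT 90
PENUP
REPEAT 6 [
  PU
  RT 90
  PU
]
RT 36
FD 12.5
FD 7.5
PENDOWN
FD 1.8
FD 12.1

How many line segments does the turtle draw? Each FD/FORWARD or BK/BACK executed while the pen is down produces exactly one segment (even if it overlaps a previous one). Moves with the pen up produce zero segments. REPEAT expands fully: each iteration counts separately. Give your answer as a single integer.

Executing turtle program step by step:
Start: pos=(0,0), heading=0, pen down
RT 60: heading 0 -> 300
RT 30: heading 300 -> 270
FD 10.7: (0,0) -> (0,-10.7) [heading=270, draw]
RT 90: heading 270 -> 180
PU: pen up
REPEAT 6 [
  -- iteration 1/6 --
  PU: pen up
  RT 90: heading 180 -> 90
  PU: pen up
  -- iteration 2/6 --
  PU: pen up
  RT 90: heading 90 -> 0
  PU: pen up
  -- iteration 3/6 --
  PU: pen up
  RT 90: heading 0 -> 270
  PU: pen up
  -- iteration 4/6 --
  PU: pen up
  RT 90: heading 270 -> 180
  PU: pen up
  -- iteration 5/6 --
  PU: pen up
  RT 90: heading 180 -> 90
  PU: pen up
  -- iteration 6/6 --
  PU: pen up
  RT 90: heading 90 -> 0
  PU: pen up
]
RT 36: heading 0 -> 324
FD 12.5: (0,-10.7) -> (10.113,-18.047) [heading=324, move]
FD 7.5: (10.113,-18.047) -> (16.18,-22.456) [heading=324, move]
PD: pen down
FD 1.8: (16.18,-22.456) -> (17.637,-23.514) [heading=324, draw]
FD 12.1: (17.637,-23.514) -> (27.426,-30.626) [heading=324, draw]
Final: pos=(27.426,-30.626), heading=324, 3 segment(s) drawn
Segments drawn: 3

Answer: 3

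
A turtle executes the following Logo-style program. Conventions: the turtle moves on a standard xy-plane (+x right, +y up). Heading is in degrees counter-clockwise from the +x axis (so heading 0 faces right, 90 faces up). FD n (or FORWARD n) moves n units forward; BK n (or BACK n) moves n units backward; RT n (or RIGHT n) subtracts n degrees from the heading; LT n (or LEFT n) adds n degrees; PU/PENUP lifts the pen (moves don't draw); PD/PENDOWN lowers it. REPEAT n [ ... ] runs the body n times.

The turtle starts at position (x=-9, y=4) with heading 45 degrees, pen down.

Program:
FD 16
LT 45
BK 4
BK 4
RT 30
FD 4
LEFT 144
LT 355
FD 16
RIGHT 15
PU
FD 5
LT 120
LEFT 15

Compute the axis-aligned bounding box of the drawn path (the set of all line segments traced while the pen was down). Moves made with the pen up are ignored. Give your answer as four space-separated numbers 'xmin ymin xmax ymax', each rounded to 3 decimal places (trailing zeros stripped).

Answer: -10.815 4 4.314 15.314

Derivation:
Executing turtle program step by step:
Start: pos=(-9,4), heading=45, pen down
FD 16: (-9,4) -> (2.314,15.314) [heading=45, draw]
LT 45: heading 45 -> 90
BK 4: (2.314,15.314) -> (2.314,11.314) [heading=90, draw]
BK 4: (2.314,11.314) -> (2.314,7.314) [heading=90, draw]
RT 30: heading 90 -> 60
FD 4: (2.314,7.314) -> (4.314,10.778) [heading=60, draw]
LT 144: heading 60 -> 204
LT 355: heading 204 -> 199
FD 16: (4.314,10.778) -> (-10.815,5.569) [heading=199, draw]
RT 15: heading 199 -> 184
PU: pen up
FD 5: (-10.815,5.569) -> (-15.802,5.22) [heading=184, move]
LT 120: heading 184 -> 304
LT 15: heading 304 -> 319
Final: pos=(-15.802,5.22), heading=319, 5 segment(s) drawn

Segment endpoints: x in {-10.815, -9, 2.314, 2.314, 2.314, 4.314}, y in {4, 5.569, 7.314, 10.778, 11.314, 15.314}
xmin=-10.815, ymin=4, xmax=4.314, ymax=15.314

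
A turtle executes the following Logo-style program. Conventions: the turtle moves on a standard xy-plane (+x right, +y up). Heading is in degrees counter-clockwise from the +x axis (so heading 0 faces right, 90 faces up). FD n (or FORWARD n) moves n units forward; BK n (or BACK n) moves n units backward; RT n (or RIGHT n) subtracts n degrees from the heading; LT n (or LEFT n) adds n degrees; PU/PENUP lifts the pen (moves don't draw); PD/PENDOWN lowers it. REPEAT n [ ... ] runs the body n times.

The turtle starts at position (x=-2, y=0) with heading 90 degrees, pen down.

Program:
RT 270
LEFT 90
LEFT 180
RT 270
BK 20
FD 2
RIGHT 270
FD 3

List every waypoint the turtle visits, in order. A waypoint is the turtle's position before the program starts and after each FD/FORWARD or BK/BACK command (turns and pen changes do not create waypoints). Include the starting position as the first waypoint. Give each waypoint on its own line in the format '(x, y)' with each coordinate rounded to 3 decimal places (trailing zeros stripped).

Executing turtle program step by step:
Start: pos=(-2,0), heading=90, pen down
RT 270: heading 90 -> 180
LT 90: heading 180 -> 270
LT 180: heading 270 -> 90
RT 270: heading 90 -> 180
BK 20: (-2,0) -> (18,0) [heading=180, draw]
FD 2: (18,0) -> (16,0) [heading=180, draw]
RT 270: heading 180 -> 270
FD 3: (16,0) -> (16,-3) [heading=270, draw]
Final: pos=(16,-3), heading=270, 3 segment(s) drawn
Waypoints (4 total):
(-2, 0)
(18, 0)
(16, 0)
(16, -3)

Answer: (-2, 0)
(18, 0)
(16, 0)
(16, -3)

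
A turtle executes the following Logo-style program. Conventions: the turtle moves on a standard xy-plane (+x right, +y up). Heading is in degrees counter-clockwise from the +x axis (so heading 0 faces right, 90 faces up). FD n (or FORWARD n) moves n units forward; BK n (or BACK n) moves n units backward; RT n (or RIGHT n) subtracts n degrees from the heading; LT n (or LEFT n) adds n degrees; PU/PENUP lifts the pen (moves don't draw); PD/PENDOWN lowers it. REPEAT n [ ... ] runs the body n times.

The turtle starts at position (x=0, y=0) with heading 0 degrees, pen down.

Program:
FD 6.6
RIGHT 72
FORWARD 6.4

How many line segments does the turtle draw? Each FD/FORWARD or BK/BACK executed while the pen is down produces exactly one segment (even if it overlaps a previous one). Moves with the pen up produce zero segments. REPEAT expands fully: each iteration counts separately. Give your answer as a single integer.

Answer: 2

Derivation:
Executing turtle program step by step:
Start: pos=(0,0), heading=0, pen down
FD 6.6: (0,0) -> (6.6,0) [heading=0, draw]
RT 72: heading 0 -> 288
FD 6.4: (6.6,0) -> (8.578,-6.087) [heading=288, draw]
Final: pos=(8.578,-6.087), heading=288, 2 segment(s) drawn
Segments drawn: 2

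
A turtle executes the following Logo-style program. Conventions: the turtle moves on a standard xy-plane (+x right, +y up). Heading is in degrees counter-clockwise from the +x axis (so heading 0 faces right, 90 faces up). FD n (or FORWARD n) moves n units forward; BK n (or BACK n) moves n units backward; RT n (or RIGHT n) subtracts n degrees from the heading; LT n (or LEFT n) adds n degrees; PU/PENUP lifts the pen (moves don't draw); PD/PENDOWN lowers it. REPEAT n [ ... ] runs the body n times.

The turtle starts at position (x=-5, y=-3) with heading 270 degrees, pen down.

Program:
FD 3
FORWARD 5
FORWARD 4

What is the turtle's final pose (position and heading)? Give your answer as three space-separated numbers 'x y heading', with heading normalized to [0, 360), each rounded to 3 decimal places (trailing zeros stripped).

Executing turtle program step by step:
Start: pos=(-5,-3), heading=270, pen down
FD 3: (-5,-3) -> (-5,-6) [heading=270, draw]
FD 5: (-5,-6) -> (-5,-11) [heading=270, draw]
FD 4: (-5,-11) -> (-5,-15) [heading=270, draw]
Final: pos=(-5,-15), heading=270, 3 segment(s) drawn

Answer: -5 -15 270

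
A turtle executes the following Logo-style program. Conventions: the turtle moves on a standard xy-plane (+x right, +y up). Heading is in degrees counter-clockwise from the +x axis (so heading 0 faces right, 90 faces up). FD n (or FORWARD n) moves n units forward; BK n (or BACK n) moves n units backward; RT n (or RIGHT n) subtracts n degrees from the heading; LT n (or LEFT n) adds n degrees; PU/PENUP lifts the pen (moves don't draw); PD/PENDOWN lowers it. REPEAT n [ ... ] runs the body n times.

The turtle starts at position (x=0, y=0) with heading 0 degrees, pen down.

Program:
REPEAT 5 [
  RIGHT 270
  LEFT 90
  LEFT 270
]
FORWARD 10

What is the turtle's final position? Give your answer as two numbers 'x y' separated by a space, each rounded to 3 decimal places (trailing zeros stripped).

Answer: 0 10

Derivation:
Executing turtle program step by step:
Start: pos=(0,0), heading=0, pen down
REPEAT 5 [
  -- iteration 1/5 --
  RT 270: heading 0 -> 90
  LT 90: heading 90 -> 180
  LT 270: heading 180 -> 90
  -- iteration 2/5 --
  RT 270: heading 90 -> 180
  LT 90: heading 180 -> 270
  LT 270: heading 270 -> 180
  -- iteration 3/5 --
  RT 270: heading 180 -> 270
  LT 90: heading 270 -> 0
  LT 270: heading 0 -> 270
  -- iteration 4/5 --
  RT 270: heading 270 -> 0
  LT 90: heading 0 -> 90
  LT 270: heading 90 -> 0
  -- iteration 5/5 --
  RT 270: heading 0 -> 90
  LT 90: heading 90 -> 180
  LT 270: heading 180 -> 90
]
FD 10: (0,0) -> (0,10) [heading=90, draw]
Final: pos=(0,10), heading=90, 1 segment(s) drawn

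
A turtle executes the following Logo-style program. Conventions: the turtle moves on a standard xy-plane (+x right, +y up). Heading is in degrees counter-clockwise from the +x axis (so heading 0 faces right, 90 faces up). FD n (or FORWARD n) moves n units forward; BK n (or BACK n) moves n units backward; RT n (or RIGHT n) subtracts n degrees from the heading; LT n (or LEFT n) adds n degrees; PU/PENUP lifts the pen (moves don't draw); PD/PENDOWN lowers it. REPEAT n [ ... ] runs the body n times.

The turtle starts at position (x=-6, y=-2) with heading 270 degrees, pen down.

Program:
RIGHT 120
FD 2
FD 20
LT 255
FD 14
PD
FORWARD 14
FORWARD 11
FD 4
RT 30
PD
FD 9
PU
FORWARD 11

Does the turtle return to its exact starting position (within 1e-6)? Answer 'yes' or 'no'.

Answer: no

Derivation:
Executing turtle program step by step:
Start: pos=(-6,-2), heading=270, pen down
RT 120: heading 270 -> 150
FD 2: (-6,-2) -> (-7.732,-1) [heading=150, draw]
FD 20: (-7.732,-1) -> (-25.053,9) [heading=150, draw]
LT 255: heading 150 -> 45
FD 14: (-25.053,9) -> (-15.153,18.899) [heading=45, draw]
PD: pen down
FD 14: (-15.153,18.899) -> (-5.254,28.799) [heading=45, draw]
FD 11: (-5.254,28.799) -> (2.525,36.577) [heading=45, draw]
FD 4: (2.525,36.577) -> (5.353,39.406) [heading=45, draw]
RT 30: heading 45 -> 15
PD: pen down
FD 9: (5.353,39.406) -> (14.046,41.735) [heading=15, draw]
PU: pen up
FD 11: (14.046,41.735) -> (24.672,44.582) [heading=15, move]
Final: pos=(24.672,44.582), heading=15, 7 segment(s) drawn

Start position: (-6, -2)
Final position: (24.672, 44.582)
Distance = 55.773; >= 1e-6 -> NOT closed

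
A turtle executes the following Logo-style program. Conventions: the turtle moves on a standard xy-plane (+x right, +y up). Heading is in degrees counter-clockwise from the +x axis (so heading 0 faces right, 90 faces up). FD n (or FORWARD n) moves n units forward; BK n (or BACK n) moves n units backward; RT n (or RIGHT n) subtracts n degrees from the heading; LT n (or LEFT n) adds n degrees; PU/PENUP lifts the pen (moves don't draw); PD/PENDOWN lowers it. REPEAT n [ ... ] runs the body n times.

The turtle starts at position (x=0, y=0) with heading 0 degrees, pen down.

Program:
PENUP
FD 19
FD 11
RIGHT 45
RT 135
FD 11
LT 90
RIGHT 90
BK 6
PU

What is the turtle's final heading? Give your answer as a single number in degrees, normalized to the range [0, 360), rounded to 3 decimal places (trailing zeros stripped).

Answer: 180

Derivation:
Executing turtle program step by step:
Start: pos=(0,0), heading=0, pen down
PU: pen up
FD 19: (0,0) -> (19,0) [heading=0, move]
FD 11: (19,0) -> (30,0) [heading=0, move]
RT 45: heading 0 -> 315
RT 135: heading 315 -> 180
FD 11: (30,0) -> (19,0) [heading=180, move]
LT 90: heading 180 -> 270
RT 90: heading 270 -> 180
BK 6: (19,0) -> (25,0) [heading=180, move]
PU: pen up
Final: pos=(25,0), heading=180, 0 segment(s) drawn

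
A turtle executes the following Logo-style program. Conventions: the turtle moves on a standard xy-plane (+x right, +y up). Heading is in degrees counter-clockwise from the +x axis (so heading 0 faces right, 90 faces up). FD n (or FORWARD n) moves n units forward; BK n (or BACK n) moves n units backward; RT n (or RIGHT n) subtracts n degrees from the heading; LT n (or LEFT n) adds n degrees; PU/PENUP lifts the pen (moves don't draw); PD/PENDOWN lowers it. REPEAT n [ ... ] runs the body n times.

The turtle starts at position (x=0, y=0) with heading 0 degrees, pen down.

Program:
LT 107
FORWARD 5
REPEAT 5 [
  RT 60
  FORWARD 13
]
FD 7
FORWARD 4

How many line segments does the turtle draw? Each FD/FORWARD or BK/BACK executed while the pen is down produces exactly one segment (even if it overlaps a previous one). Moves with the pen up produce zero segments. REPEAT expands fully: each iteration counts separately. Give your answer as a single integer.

Executing turtle program step by step:
Start: pos=(0,0), heading=0, pen down
LT 107: heading 0 -> 107
FD 5: (0,0) -> (-1.462,4.782) [heading=107, draw]
REPEAT 5 [
  -- iteration 1/5 --
  RT 60: heading 107 -> 47
  FD 13: (-1.462,4.782) -> (7.404,14.289) [heading=47, draw]
  -- iteration 2/5 --
  RT 60: heading 47 -> 347
  FD 13: (7.404,14.289) -> (20.071,11.365) [heading=347, draw]
  -- iteration 3/5 --
  RT 60: heading 347 -> 287
  FD 13: (20.071,11.365) -> (23.872,-1.067) [heading=287, draw]
  -- iteration 4/5 --
  RT 60: heading 287 -> 227
  FD 13: (23.872,-1.067) -> (15.006,-10.575) [heading=227, draw]
  -- iteration 5/5 --
  RT 60: heading 227 -> 167
  FD 13: (15.006,-10.575) -> (2.339,-7.65) [heading=167, draw]
]
FD 7: (2.339,-7.65) -> (-4.482,-6.076) [heading=167, draw]
FD 4: (-4.482,-6.076) -> (-8.379,-5.176) [heading=167, draw]
Final: pos=(-8.379,-5.176), heading=167, 8 segment(s) drawn
Segments drawn: 8

Answer: 8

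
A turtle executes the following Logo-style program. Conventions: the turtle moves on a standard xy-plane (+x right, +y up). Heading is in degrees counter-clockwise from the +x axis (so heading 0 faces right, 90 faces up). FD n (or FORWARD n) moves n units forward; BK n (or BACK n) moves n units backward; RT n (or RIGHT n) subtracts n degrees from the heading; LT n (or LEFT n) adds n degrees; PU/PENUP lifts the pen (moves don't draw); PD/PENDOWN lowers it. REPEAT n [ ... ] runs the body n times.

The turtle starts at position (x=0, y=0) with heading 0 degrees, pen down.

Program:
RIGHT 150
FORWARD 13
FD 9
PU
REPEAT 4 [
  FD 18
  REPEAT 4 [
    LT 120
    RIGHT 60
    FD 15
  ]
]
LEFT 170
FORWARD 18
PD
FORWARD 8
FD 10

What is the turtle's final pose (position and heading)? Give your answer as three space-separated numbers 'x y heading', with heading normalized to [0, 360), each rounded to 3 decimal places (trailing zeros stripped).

Executing turtle program step by step:
Start: pos=(0,0), heading=0, pen down
RT 150: heading 0 -> 210
FD 13: (0,0) -> (-11.258,-6.5) [heading=210, draw]
FD 9: (-11.258,-6.5) -> (-19.053,-11) [heading=210, draw]
PU: pen up
REPEAT 4 [
  -- iteration 1/4 --
  FD 18: (-19.053,-11) -> (-34.641,-20) [heading=210, move]
  REPEAT 4 [
    -- iteration 1/4 --
    LT 120: heading 210 -> 330
    RT 60: heading 330 -> 270
    FD 15: (-34.641,-20) -> (-34.641,-35) [heading=270, move]
    -- iteration 2/4 --
    LT 120: heading 270 -> 30
    RT 60: heading 30 -> 330
    FD 15: (-34.641,-35) -> (-21.651,-42.5) [heading=330, move]
    -- iteration 3/4 --
    LT 120: heading 330 -> 90
    RT 60: heading 90 -> 30
    FD 15: (-21.651,-42.5) -> (-8.66,-35) [heading=30, move]
    -- iteration 4/4 --
    LT 120: heading 30 -> 150
    RT 60: heading 150 -> 90
    FD 15: (-8.66,-35) -> (-8.66,-20) [heading=90, move]
  ]
  -- iteration 2/4 --
  FD 18: (-8.66,-20) -> (-8.66,-2) [heading=90, move]
  REPEAT 4 [
    -- iteration 1/4 --
    LT 120: heading 90 -> 210
    RT 60: heading 210 -> 150
    FD 15: (-8.66,-2) -> (-21.651,5.5) [heading=150, move]
    -- iteration 2/4 --
    LT 120: heading 150 -> 270
    RT 60: heading 270 -> 210
    FD 15: (-21.651,5.5) -> (-34.641,-2) [heading=210, move]
    -- iteration 3/4 --
    LT 120: heading 210 -> 330
    RT 60: heading 330 -> 270
    FD 15: (-34.641,-2) -> (-34.641,-17) [heading=270, move]
    -- iteration 4/4 --
    LT 120: heading 270 -> 30
    RT 60: heading 30 -> 330
    FD 15: (-34.641,-17) -> (-21.651,-24.5) [heading=330, move]
  ]
  -- iteration 3/4 --
  FD 18: (-21.651,-24.5) -> (-6.062,-33.5) [heading=330, move]
  REPEAT 4 [
    -- iteration 1/4 --
    LT 120: heading 330 -> 90
    RT 60: heading 90 -> 30
    FD 15: (-6.062,-33.5) -> (6.928,-26) [heading=30, move]
    -- iteration 2/4 --
    LT 120: heading 30 -> 150
    RT 60: heading 150 -> 90
    FD 15: (6.928,-26) -> (6.928,-11) [heading=90, move]
    -- iteration 3/4 --
    LT 120: heading 90 -> 210
    RT 60: heading 210 -> 150
    FD 15: (6.928,-11) -> (-6.062,-3.5) [heading=150, move]
    -- iteration 4/4 --
    LT 120: heading 150 -> 270
    RT 60: heading 270 -> 210
    FD 15: (-6.062,-3.5) -> (-19.053,-11) [heading=210, move]
  ]
  -- iteration 4/4 --
  FD 18: (-19.053,-11) -> (-34.641,-20) [heading=210, move]
  REPEAT 4 [
    -- iteration 1/4 --
    LT 120: heading 210 -> 330
    RT 60: heading 330 -> 270
    FD 15: (-34.641,-20) -> (-34.641,-35) [heading=270, move]
    -- iteration 2/4 --
    LT 120: heading 270 -> 30
    RT 60: heading 30 -> 330
    FD 15: (-34.641,-35) -> (-21.651,-42.5) [heading=330, move]
    -- iteration 3/4 --
    LT 120: heading 330 -> 90
    RT 60: heading 90 -> 30
    FD 15: (-21.651,-42.5) -> (-8.66,-35) [heading=30, move]
    -- iteration 4/4 --
    LT 120: heading 30 -> 150
    RT 60: heading 150 -> 90
    FD 15: (-8.66,-35) -> (-8.66,-20) [heading=90, move]
  ]
]
LT 170: heading 90 -> 260
FD 18: (-8.66,-20) -> (-11.786,-37.727) [heading=260, move]
PD: pen down
FD 8: (-11.786,-37.727) -> (-13.175,-45.605) [heading=260, draw]
FD 10: (-13.175,-45.605) -> (-14.912,-55.453) [heading=260, draw]
Final: pos=(-14.912,-55.453), heading=260, 4 segment(s) drawn

Answer: -14.912 -55.453 260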